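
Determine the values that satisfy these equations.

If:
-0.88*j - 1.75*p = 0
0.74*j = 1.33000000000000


Then:
j = 1.80
p = -0.90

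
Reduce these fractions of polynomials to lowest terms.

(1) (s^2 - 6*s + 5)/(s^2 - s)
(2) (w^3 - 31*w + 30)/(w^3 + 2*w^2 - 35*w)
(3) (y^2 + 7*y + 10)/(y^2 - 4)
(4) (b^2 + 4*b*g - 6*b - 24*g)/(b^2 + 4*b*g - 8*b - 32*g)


(1) = (s - 5)/s
(2) = (w^2 + 5*w - 6)/(w^2 + 7*w)
(3) = (y + 5)/(y - 2)
(4) = (b - 6)/(b - 8)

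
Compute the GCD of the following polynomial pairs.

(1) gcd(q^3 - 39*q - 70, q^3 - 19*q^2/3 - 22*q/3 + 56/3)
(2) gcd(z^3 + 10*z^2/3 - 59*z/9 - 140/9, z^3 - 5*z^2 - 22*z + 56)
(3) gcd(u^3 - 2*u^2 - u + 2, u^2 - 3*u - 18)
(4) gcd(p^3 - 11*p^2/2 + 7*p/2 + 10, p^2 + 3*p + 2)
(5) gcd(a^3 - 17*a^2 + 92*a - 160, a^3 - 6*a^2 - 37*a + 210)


(1) = gcd((q - 7)*(q + 2)*(q + 5), (q - 7)*(q - 4/3)*(q + 2)) = q^2 - 5*q - 14
(2) = z + 4
(3) = 1
(4) = gcd((p - 4)*(p - 5/2)*(p + 1), (p + 1)*(p + 2)) = p + 1
(5) = gcd((a - 8)*(a - 5)*(a - 4), (a - 7)*(a - 5)*(a + 6)) = a - 5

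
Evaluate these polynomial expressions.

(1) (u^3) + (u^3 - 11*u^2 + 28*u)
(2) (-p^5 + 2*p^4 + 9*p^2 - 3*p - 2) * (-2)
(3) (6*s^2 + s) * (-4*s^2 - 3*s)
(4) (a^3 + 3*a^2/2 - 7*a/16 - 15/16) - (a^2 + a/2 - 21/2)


(1) = 2*u^3 - 11*u^2 + 28*u
(2) = 2*p^5 - 4*p^4 - 18*p^2 + 6*p + 4
(3) = -24*s^4 - 22*s^3 - 3*s^2
(4) = a^3 + a^2/2 - 15*a/16 + 153/16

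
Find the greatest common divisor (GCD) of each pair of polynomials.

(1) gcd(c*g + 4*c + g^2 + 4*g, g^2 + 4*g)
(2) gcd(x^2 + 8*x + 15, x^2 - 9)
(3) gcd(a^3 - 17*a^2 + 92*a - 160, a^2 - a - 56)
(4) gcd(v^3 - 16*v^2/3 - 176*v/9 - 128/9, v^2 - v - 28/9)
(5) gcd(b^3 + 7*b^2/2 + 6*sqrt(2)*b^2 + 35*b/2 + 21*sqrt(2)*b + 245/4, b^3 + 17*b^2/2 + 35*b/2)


(1) = g + 4
(2) = gcd((x + 3)*(x + 5), (x - 3)*(x + 3)) = x + 3
(3) = a - 8
(4) = v + 4/3
(5) = gcd((b + 7/2)*(b + 5*sqrt(2)/2)*(b + 7*sqrt(2)/2), b*(b + 7/2)*(b + 5)) = b + 7/2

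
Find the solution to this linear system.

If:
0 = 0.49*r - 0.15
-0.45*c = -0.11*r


Then:
c = 0.07
r = 0.31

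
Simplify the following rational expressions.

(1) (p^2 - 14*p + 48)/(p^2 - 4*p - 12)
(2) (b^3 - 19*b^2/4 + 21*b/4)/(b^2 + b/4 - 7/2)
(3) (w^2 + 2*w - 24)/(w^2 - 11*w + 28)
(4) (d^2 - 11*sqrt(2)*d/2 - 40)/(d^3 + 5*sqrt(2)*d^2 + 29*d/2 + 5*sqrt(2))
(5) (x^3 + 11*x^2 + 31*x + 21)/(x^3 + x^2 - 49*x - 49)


(1) = (p - 8)/(p + 2)
(2) = (b^2 - 3*b)/(b + 2)
(3) = (w + 6)/(w - 7)
(4) = (4*d - 32*sqrt(2))/(4*d^2 + 10*sqrt(2)*d + 8)
(5) = (x + 3)/(x - 7)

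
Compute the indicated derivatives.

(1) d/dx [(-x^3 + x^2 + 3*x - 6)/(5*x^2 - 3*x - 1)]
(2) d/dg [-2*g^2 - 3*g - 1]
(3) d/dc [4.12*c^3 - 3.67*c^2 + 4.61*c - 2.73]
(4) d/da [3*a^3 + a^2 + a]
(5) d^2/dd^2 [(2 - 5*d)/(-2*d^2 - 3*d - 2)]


(1) = (-5*x^4 + 6*x^3 - 15*x^2 + 58*x - 21)/(25*x^4 - 30*x^3 - x^2 + 6*x + 1)
(2) = -4*g - 3
(3) = 12.36*c^2 - 7.34*c + 4.61
(4) = 9*a^2 + 2*a + 1
(5) = 2*((4*d + 3)^2*(5*d - 2) - (30*d + 11)*(2*d^2 + 3*d + 2))/(2*d^2 + 3*d + 2)^3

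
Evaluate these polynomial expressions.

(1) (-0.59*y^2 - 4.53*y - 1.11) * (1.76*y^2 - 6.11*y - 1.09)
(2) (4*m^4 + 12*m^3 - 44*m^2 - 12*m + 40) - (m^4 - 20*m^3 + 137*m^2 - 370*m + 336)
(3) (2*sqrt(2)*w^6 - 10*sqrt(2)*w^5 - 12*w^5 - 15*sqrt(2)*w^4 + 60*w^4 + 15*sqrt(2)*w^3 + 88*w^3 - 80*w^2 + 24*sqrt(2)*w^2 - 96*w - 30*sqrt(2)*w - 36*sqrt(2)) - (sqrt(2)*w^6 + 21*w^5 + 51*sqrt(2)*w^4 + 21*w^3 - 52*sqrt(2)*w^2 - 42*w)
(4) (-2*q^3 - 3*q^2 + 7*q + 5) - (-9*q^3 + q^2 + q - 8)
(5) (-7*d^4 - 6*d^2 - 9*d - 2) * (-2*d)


(1) = -1.0384*y^4 - 4.3679*y^3 + 26.3678*y^2 + 11.7198*y + 1.2099
(2) = 3*m^4 + 32*m^3 - 181*m^2 + 358*m - 296
(3) = sqrt(2)*w^6 - 33*w^5 - 10*sqrt(2)*w^5 - 66*sqrt(2)*w^4 + 60*w^4 + 15*sqrt(2)*w^3 + 67*w^3 - 80*w^2 + 76*sqrt(2)*w^2 - 54*w - 30*sqrt(2)*w - 36*sqrt(2)
(4) = 7*q^3 - 4*q^2 + 6*q + 13
(5) = 14*d^5 + 12*d^3 + 18*d^2 + 4*d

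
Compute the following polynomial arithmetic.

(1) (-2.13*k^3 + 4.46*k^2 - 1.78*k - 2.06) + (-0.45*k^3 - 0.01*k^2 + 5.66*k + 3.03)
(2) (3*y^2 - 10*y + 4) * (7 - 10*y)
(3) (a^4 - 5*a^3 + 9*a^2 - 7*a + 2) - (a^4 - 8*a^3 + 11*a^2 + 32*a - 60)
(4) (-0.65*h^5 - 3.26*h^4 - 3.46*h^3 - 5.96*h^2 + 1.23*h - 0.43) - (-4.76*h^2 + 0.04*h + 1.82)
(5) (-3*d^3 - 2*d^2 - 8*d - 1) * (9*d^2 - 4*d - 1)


(1) = -2.58*k^3 + 4.45*k^2 + 3.88*k + 0.97
(2) = -30*y^3 + 121*y^2 - 110*y + 28
(3) = 3*a^3 - 2*a^2 - 39*a + 62
(4) = -0.65*h^5 - 3.26*h^4 - 3.46*h^3 - 1.2*h^2 + 1.19*h - 2.25
(5) = -27*d^5 - 6*d^4 - 61*d^3 + 25*d^2 + 12*d + 1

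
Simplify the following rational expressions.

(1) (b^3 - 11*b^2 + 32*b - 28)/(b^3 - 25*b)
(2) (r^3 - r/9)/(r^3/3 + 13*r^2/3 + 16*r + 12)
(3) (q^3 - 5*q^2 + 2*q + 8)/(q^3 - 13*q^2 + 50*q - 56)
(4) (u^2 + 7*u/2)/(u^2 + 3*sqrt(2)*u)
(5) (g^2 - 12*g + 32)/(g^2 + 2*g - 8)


(1) = (b^3 - 11*b^2 + 32*b - 28)/(b^3 - 25*b)
(2) = (9*r^3 - r)/(3*r^3 + 39*r^2 + 144*r + 108)
(3) = (q + 1)/(q - 7)
(4) = (2*u + 7)/(2*u + 6*sqrt(2))
(5) = (g^2 - 12*g + 32)/(g^2 + 2*g - 8)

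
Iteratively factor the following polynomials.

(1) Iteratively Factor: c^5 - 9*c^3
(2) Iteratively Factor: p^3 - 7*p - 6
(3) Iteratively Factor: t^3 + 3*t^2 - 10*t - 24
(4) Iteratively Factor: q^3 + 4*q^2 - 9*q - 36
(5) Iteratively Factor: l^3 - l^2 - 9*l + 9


(1) = (c + 3)*(c^4 - 3*c^3) = c*(c + 3)*(c^3 - 3*c^2) = c^2*(c + 3)*(c^2 - 3*c) = c^2*(c - 3)*(c + 3)*(c)
(2) = (p - 3)*(p^2 + 3*p + 2) = (p - 3)*(p + 2)*(p + 1)
(3) = (t + 4)*(t^2 - t - 6) = (t - 3)*(t + 4)*(t + 2)
(4) = (q + 4)*(q^2 - 9) = (q + 3)*(q + 4)*(q - 3)
(5) = (l + 3)*(l^2 - 4*l + 3) = (l - 1)*(l + 3)*(l - 3)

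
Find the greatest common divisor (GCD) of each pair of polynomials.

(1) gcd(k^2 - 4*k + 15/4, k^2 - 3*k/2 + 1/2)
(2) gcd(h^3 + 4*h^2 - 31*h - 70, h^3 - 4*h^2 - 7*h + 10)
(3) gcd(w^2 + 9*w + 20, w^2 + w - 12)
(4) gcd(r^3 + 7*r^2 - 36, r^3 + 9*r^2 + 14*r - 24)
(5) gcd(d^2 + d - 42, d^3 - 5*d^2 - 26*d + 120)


(1) = gcd((k - 5/2)*(k - 3/2), (k - 1)*(k - 1/2)) = 1
(2) = h^2 - 3*h - 10
(3) = gcd((w + 4)*(w + 5), (w - 3)*(w + 4)) = w + 4
(4) = gcd((r - 2)*(r + 3)*(r + 6), (r - 1)*(r + 4)*(r + 6)) = r + 6
(5) = d - 6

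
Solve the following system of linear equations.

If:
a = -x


Then:
a = -x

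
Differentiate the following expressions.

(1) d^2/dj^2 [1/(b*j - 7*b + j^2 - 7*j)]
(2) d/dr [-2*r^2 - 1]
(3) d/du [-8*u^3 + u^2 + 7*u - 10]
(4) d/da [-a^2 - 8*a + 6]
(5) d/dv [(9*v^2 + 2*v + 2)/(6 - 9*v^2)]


(1) = 2*(-b*j + 7*b - j^2 + 7*j + (b + 2*j - 7)^2)/(b*j - 7*b + j^2 - 7*j)^3
(2) = -4*r
(3) = -24*u^2 + 2*u + 7
(4) = -2*a - 8
(5) = 2*(3*v^2 + 24*v + 2)/(3*(9*v^4 - 12*v^2 + 4))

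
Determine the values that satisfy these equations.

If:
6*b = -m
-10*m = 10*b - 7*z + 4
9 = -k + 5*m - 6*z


Then:
b = 2/25 - 7*z/50
k = -9*z/5 - 57/5
m = 21*z/25 - 12/25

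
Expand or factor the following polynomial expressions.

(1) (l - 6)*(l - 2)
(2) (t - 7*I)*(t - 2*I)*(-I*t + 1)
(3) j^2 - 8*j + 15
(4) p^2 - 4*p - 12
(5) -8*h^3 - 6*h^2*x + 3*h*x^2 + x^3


(1) = l^2 - 8*l + 12
(2) = -I*t^3 - 8*t^2 + 5*I*t - 14
(3) = (j - 5)*(j - 3)
(4) = (p - 6)*(p + 2)
(5) = (-2*h + x)*(h + x)*(4*h + x)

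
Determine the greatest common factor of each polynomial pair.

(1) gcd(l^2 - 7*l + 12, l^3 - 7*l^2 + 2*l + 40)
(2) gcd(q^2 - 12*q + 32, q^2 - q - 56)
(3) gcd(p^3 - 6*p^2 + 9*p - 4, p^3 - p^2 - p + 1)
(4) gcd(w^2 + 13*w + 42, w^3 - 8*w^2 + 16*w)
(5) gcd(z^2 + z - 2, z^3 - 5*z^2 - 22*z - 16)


(1) = l - 4
(2) = gcd((q - 8)*(q - 4), (q - 8)*(q + 7)) = q - 8
(3) = gcd((p - 4)*(p - 1)^2, (p - 1)^2*(p + 1)) = p^2 - 2*p + 1
(4) = 1
(5) = gcd((z - 1)*(z + 2), (z - 8)*(z + 1)*(z + 2)) = z + 2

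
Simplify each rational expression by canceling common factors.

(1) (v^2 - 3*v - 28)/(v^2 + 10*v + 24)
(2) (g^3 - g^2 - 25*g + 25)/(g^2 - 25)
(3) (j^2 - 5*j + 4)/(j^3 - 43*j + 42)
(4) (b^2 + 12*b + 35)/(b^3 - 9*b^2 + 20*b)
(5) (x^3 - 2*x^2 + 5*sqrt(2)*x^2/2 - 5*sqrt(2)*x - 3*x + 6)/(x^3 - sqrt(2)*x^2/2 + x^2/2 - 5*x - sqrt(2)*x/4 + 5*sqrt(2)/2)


(1) = (v - 7)/(v + 6)
(2) = g - 1
(3) = (j - 4)/(j^2 + j - 42)
(4) = (b^2 + 12*b + 35)/(b^3 - 9*b^2 + 20*b)
(5) = (8*x + 24*sqrt(2))/(8*x + 20)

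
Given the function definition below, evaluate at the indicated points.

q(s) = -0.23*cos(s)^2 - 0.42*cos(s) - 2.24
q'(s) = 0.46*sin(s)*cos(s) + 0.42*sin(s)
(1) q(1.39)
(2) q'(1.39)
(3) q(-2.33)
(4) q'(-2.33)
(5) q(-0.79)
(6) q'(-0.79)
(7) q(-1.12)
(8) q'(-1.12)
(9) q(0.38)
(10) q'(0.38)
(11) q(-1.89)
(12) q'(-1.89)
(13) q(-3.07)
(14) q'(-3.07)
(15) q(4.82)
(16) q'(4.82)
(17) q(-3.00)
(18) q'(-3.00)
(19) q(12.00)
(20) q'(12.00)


(1) = -2.32
(2) = 0.49
(3) = -2.06
(4) = -0.07
(5) = -2.65
(6) = -0.53
(7) = -2.47
(8) = -0.56
(9) = -2.83
(10) = 0.31
(11) = -2.13
(12) = -0.26
(13) = -2.05
(14) = 0.00
(15) = -2.29
(16) = -0.47
(17) = -2.05
(18) = 0.00
(19) = -2.76
(20) = -0.43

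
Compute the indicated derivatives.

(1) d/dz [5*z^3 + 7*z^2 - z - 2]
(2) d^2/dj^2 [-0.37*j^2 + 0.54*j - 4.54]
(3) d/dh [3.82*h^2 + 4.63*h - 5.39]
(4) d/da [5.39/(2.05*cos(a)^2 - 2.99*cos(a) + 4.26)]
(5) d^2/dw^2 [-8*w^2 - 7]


(1) = 15*z^2 + 14*z - 1
(2) = -0.740000000000000
(3) = 7.64*h + 4.63
(4) = (22.099*cos(a) - 16.1161)*sin(a)/(2.05*cos(a)^2 - 2.99*cos(a) + 4.26)^2
(5) = -16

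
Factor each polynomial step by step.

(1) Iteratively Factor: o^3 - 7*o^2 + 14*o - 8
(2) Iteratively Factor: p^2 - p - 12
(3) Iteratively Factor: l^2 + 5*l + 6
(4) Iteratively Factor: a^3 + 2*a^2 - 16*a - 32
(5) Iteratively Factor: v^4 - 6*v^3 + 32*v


(1) = (o - 4)*(o^2 - 3*o + 2) = (o - 4)*(o - 1)*(o - 2)
(2) = (p - 4)*(p + 3)
(3) = (l + 2)*(l + 3)
(4) = (a + 4)*(a^2 - 2*a - 8) = (a - 4)*(a + 4)*(a + 2)
(5) = (v - 4)*(v^3 - 2*v^2 - 8*v) = v*(v - 4)*(v^2 - 2*v - 8) = v*(v - 4)^2*(v + 2)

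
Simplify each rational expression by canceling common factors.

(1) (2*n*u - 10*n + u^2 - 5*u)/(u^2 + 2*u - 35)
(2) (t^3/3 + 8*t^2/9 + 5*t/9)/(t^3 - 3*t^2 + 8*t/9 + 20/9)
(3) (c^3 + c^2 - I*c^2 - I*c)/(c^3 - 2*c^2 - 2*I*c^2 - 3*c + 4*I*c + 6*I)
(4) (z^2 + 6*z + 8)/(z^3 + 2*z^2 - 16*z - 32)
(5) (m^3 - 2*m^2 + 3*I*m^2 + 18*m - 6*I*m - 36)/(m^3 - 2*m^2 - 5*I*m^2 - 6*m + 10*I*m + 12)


(1) = (2*n + u)/(u + 7)
(2) = (3*t^3 + 8*t^2 + 5*t)/(9*t^3 - 27*t^2 + 8*t + 20)
(3) = (c^2 - I*c)/(c^2 + c*(-3 - 2*I) + 6*I)
(4) = 1/(z - 4)
(5) = (m + 6*I)/(m - 2*I)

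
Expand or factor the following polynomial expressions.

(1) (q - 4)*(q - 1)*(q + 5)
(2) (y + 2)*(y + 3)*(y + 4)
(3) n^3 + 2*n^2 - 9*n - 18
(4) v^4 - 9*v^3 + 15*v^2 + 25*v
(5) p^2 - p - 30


(1) = q^3 - 21*q + 20
(2) = y^3 + 9*y^2 + 26*y + 24
(3) = (n - 3)*(n + 2)*(n + 3)
(4) = v*(v - 5)^2*(v + 1)
(5) = (p - 6)*(p + 5)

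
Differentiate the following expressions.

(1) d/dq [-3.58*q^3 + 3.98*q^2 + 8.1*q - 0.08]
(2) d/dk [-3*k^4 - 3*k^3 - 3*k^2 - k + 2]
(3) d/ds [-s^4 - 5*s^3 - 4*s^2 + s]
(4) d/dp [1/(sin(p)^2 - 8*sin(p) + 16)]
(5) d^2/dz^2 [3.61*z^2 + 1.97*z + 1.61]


(1) = -10.74*q^2 + 7.96*q + 8.1
(2) = -12*k^3 - 9*k^2 - 6*k - 1
(3) = -4*s^3 - 15*s^2 - 8*s + 1
(4) = -2*cos(p)/(sin(p) - 4)^3
(5) = 7.22000000000000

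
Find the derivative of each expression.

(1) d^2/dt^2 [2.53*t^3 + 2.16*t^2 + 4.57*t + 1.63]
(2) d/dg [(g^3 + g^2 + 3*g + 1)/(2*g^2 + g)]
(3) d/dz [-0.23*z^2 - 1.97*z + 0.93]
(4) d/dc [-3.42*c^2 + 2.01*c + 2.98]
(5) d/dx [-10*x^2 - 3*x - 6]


(1) = 15.18*t + 4.32
(2) = (2*g^4 + 2*g^3 - 5*g^2 - 4*g - 1)/(g^2*(4*g^2 + 4*g + 1))
(3) = -0.46*z - 1.97
(4) = 2.01 - 6.84*c
(5) = -20*x - 3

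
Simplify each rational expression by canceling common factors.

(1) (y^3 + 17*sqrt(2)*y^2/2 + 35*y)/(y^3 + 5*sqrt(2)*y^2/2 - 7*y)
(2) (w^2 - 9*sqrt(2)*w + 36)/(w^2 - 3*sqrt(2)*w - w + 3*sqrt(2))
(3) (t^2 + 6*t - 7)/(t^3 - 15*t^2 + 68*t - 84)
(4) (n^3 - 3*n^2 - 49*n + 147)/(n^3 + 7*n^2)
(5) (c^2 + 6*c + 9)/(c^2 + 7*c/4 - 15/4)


(1) = (4*y + 20*sqrt(2))/(4*y - 4*sqrt(2))
(2) = (w - 6*sqrt(2))/(w - 1)
(3) = (t^2 + 6*t - 7)/(t^3 - 15*t^2 + 68*t - 84)
(4) = (n^2 - 10*n + 21)/n^2
(5) = (4*c + 12)/(4*c - 5)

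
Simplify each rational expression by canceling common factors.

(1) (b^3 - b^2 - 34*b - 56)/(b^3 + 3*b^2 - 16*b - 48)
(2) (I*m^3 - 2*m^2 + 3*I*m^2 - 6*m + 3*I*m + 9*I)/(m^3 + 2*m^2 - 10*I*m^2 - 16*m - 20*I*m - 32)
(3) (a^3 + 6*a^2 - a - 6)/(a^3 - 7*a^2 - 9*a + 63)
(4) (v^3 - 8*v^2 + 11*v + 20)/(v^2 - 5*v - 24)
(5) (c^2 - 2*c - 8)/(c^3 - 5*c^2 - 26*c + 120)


(1) = (b^2 - 5*b - 14)/(b^2 - b - 12)
(2) = (I*m^3 + m^2*(-2 + 3*I) + m*(-6 + 3*I) + 9*I)/(m^3 + m^2*(2 - 10*I) + m*(-16 - 20*I) - 32)
(3) = (a^3 + 6*a^2 - a - 6)/(a^3 - 7*a^2 - 9*a + 63)
(4) = (v^3 - 8*v^2 + 11*v + 20)/(v^2 - 5*v - 24)
(5) = (c + 2)/(c^2 - c - 30)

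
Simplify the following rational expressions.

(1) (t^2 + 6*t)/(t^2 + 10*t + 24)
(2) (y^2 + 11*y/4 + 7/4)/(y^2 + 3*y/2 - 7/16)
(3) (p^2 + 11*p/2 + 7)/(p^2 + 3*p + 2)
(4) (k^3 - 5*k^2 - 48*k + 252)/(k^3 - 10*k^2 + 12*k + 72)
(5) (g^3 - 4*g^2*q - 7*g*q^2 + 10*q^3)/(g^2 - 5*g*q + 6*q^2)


(1) = t/(t + 4)
(2) = (4*y + 4)/(4*y - 1)
(3) = (2*p + 7)/(2*p + 2)
(4) = (k + 7)/(k + 2)
(5) = (g^3 - 4*g^2*q - 7*g*q^2 + 10*q^3)/(g^2 - 5*g*q + 6*q^2)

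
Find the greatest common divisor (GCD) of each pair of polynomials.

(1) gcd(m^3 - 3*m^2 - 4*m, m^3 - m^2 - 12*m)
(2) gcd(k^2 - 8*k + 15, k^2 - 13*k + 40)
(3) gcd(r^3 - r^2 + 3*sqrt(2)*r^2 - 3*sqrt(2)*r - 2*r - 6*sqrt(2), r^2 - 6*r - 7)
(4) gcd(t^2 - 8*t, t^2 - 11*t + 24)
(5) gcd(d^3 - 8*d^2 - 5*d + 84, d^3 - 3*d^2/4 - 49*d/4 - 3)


(1) = m^2 - 4*m
(2) = gcd((k - 5)*(k - 3), (k - 8)*(k - 5)) = k - 5
(3) = gcd((r - 2)*(r + 1)*(r + 3*sqrt(2)), (r - 7)*(r + 1)) = r + 1
(4) = gcd(t*(t - 8), (t - 8)*(t - 3)) = t - 8
(5) = gcd((d - 7)*(d - 4)*(d + 3), (d - 4)*(d + 1/4)*(d + 3)) = d^2 - d - 12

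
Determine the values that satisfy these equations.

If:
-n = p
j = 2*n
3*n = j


Then:
j = 0
n = 0
p = 0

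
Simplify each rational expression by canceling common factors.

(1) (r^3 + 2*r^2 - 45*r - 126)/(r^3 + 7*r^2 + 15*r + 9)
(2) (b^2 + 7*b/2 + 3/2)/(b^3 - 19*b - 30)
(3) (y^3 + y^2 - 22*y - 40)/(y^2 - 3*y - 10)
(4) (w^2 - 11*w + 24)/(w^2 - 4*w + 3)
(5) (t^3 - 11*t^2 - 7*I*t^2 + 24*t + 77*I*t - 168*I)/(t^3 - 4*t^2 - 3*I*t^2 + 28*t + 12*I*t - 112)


(1) = (r^2 - r - 42)/(r^2 + 4*r + 3)
(2) = (2*b + 1)/(2*b^2 - 6*b - 20)
(3) = y + 4
(4) = (w - 8)/(w - 1)
(5) = (t^2 - 11*t + 24)/(t^2 + t*(-4 + 4*I) - 16*I)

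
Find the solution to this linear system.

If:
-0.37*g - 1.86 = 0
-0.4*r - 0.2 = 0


Then:
g = -5.03
r = -0.50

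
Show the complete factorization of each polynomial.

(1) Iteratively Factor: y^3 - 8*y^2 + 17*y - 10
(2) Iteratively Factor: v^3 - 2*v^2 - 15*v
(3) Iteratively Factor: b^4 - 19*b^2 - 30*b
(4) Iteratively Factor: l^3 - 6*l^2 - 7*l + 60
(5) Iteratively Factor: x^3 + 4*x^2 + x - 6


(1) = (y - 5)*(y^2 - 3*y + 2) = (y - 5)*(y - 1)*(y - 2)
(2) = (v - 5)*(v^2 + 3*v) = v*(v - 5)*(v + 3)
(3) = (b + 2)*(b^3 - 2*b^2 - 15*b) = b*(b + 2)*(b^2 - 2*b - 15) = b*(b - 5)*(b + 2)*(b + 3)
(4) = (l - 4)*(l^2 - 2*l - 15) = (l - 4)*(l + 3)*(l - 5)
(5) = (x + 3)*(x^2 + x - 2) = (x - 1)*(x + 3)*(x + 2)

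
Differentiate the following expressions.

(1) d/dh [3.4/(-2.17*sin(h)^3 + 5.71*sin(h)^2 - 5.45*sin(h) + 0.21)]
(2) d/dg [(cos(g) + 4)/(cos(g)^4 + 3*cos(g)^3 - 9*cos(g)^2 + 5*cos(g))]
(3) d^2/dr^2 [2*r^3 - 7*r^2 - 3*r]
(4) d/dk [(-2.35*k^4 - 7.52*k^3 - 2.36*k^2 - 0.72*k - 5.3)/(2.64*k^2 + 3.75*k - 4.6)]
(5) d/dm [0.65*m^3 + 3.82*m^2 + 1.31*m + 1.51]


(1) = (22.134*sin(h)^2 - 38.828*sin(h) + 18.53)*cos(h)/(2.17*sin(h)^3 - 5.71*sin(h)^2 + 5.45*sin(h) - 0.21)^2
(2) = (3*cos(g)^3 + 25*cos(g)^2 + 52*cos(g) - 20)*sin(g)/((cos(g) - 1)^3*(cos(g) + 5)^2*cos(g)^2)
(3) = 12*r - 14
(4) = (-12.408*k^5 - 46.2903*k^4 - 13.16*k^3 + 96.8268*k^2 + 49.696*k + 23.187)/(6.9696*k^4 + 19.8*k^3 - 10.2255*k^2 - 34.5*k + 21.16)
(5) = 1.95*m^2 + 7.64*m + 1.31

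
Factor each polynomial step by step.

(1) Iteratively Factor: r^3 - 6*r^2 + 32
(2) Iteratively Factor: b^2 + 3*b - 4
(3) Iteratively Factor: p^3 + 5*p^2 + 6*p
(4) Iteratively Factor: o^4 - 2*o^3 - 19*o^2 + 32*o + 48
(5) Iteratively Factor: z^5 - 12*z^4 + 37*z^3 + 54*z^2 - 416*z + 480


(1) = (r - 4)*(r^2 - 2*r - 8) = (r - 4)*(r + 2)*(r - 4)
(2) = (b + 4)*(b - 1)
(3) = (p + 2)*(p^2 + 3*p) = (p + 2)*(p + 3)*(p)
(4) = (o - 3)*(o^3 + o^2 - 16*o - 16) = (o - 3)*(o + 1)*(o^2 - 16) = (o - 4)*(o - 3)*(o + 1)*(o + 4)
(5) = (z - 4)*(z^4 - 8*z^3 + 5*z^2 + 74*z - 120) = (z - 4)*(z + 3)*(z^3 - 11*z^2 + 38*z - 40) = (z - 5)*(z - 4)*(z + 3)*(z^2 - 6*z + 8) = (z - 5)*(z - 4)^2*(z + 3)*(z - 2)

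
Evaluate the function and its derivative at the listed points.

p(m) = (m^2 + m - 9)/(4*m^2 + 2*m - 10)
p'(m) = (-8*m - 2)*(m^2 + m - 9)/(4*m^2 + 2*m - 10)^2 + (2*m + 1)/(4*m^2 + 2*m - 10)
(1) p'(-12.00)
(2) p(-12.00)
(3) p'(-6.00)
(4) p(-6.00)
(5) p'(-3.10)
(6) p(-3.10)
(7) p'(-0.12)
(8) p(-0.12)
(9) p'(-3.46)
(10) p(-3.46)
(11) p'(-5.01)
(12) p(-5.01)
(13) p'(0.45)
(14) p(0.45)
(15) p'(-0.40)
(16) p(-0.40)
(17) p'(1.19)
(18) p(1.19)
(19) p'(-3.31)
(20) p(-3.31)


(1) = -0.00
(2) = 0.23
(3) = -0.03
(4) = 0.17
(5) = -0.35
(6) = -0.11
(7) = 0.02
(8) = 0.89
(9) = -0.20
(10) = -0.02
(11) = -0.05
(12) = 0.14
(13) = 0.45
(14) = 1.01
(15) = -0.13
(16) = 0.91
(17) = 17.53
(18) = 3.27
(19) = -0.25
(20) = -0.05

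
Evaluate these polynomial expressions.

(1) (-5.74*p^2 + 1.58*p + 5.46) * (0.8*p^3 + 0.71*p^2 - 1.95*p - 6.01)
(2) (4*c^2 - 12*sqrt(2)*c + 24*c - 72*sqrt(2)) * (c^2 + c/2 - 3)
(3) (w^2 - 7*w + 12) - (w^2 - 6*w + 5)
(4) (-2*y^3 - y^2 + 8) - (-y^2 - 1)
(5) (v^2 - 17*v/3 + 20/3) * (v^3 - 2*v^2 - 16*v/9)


(1) = -4.592*p^5 - 2.8114*p^4 + 16.6828*p^3 + 35.293*p^2 - 20.1428*p - 32.8146
(2) = 4*c^4 - 12*sqrt(2)*c^3 + 26*c^3 - 78*sqrt(2)*c^2 - 72*c + 216*sqrt(2)
(3) = 7 - w
(4) = 9 - 2*y^3
(5) = v^5 - 23*v^4/3 + 146*v^3/9 - 88*v^2/27 - 320*v/27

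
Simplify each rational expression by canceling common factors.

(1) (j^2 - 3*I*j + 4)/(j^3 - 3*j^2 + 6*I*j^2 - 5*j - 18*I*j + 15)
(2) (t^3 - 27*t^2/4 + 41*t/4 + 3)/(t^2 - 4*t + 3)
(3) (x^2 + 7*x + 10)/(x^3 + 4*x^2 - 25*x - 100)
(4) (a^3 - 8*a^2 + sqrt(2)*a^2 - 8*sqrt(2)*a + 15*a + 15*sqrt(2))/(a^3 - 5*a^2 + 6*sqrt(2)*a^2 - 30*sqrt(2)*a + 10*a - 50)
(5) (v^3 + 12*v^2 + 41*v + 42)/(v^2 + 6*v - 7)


(1) = (j - 4*I)/(j^2 + j*(-3 + 5*I) - 15*I)
(2) = (4*t^2 - 15*t - 4)/(4*t - 4)
(3) = (x + 2)/(x^2 - x - 20)
(4) = (a - 3)/(a + 5*sqrt(2))
(5) = (v^2 + 5*v + 6)/(v - 1)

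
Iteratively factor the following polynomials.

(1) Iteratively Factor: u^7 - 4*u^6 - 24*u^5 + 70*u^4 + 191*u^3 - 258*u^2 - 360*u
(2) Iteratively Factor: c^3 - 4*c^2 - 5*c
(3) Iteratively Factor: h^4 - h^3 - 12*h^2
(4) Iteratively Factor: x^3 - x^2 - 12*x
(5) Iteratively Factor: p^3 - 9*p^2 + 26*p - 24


(1) = (u - 4)*(u^6 - 24*u^4 - 26*u^3 + 87*u^2 + 90*u) = (u - 4)*(u + 3)*(u^5 - 3*u^4 - 15*u^3 + 19*u^2 + 30*u) = (u - 5)*(u - 4)*(u + 3)*(u^4 + 2*u^3 - 5*u^2 - 6*u) = (u - 5)*(u - 4)*(u + 1)*(u + 3)*(u^3 + u^2 - 6*u) = u*(u - 5)*(u - 4)*(u + 1)*(u + 3)*(u^2 + u - 6) = u*(u - 5)*(u - 4)*(u + 1)*(u + 3)^2*(u - 2)
(2) = (c + 1)*(c^2 - 5*c) = (c - 5)*(c + 1)*(c)
(3) = (h + 3)*(h^3 - 4*h^2) = h*(h + 3)*(h^2 - 4*h) = h*(h - 4)*(h + 3)*(h)
(4) = (x + 3)*(x^2 - 4*x) = x*(x + 3)*(x - 4)
(5) = (p - 4)*(p^2 - 5*p + 6) = (p - 4)*(p - 3)*(p - 2)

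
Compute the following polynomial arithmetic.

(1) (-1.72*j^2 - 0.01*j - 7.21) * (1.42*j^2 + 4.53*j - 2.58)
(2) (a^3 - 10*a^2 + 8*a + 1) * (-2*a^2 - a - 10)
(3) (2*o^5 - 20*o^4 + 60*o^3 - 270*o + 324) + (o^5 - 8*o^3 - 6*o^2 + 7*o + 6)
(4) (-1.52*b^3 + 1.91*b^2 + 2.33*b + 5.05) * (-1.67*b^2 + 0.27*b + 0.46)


(1) = -2.4424*j^4 - 7.8058*j^3 - 5.8459*j^2 - 32.6355*j + 18.6018
(2) = -2*a^5 + 19*a^4 - 16*a^3 + 90*a^2 - 81*a - 10
(3) = 3*o^5 - 20*o^4 + 52*o^3 - 6*o^2 - 263*o + 330
(4) = 2.5384*b^5 - 3.6001*b^4 - 4.0746*b^3 - 6.9258*b^2 + 2.4353*b + 2.323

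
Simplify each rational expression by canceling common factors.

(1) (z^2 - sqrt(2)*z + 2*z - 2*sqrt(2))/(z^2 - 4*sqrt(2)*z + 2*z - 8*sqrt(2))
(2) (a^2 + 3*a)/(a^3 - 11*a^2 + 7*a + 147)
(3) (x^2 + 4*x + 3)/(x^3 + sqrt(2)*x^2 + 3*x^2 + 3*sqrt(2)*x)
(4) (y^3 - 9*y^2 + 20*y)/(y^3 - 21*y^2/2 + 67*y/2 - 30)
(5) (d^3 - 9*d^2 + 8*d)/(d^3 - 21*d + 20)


(1) = (z - sqrt(2))/(z - 4*sqrt(2))
(2) = a/(a^2 - 14*a + 49)
(3) = (x + 1)/(x^2 + sqrt(2)*x)
(4) = 2*y/(2*y - 3)
(5) = (d^2 - 8*d)/(d^2 + d - 20)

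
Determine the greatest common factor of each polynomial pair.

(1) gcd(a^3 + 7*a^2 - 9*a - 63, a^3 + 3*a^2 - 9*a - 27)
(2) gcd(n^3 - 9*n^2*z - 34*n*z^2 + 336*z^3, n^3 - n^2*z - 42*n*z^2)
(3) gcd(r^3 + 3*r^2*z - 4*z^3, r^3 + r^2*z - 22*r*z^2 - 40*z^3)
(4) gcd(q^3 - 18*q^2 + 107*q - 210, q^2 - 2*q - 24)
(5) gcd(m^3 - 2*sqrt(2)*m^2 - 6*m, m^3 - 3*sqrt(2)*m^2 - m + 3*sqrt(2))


(1) = a^2 - 9
(2) = -n^2 + n*z + 42*z^2
(3) = gcd((r - z)*(r + 2*z)^2, (r - 5*z)*(r + 2*z)*(r + 4*z)) = r + 2*z
(4) = q - 6
(5) = gcd(m*(m - 3*sqrt(2))*(m + sqrt(2)), (m - 1)*(m + 1)*(m - 3*sqrt(2))) = m - 3*sqrt(2)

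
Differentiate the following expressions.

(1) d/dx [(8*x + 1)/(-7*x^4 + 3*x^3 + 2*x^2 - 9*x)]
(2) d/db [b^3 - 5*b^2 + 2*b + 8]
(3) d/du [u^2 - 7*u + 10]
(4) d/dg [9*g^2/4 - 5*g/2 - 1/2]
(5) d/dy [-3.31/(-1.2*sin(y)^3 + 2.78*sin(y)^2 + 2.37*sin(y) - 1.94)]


(1) = (168*x^4 - 20*x^3 - 25*x^2 - 4*x + 9)/(x^2*(49*x^6 - 42*x^5 - 19*x^4 + 138*x^3 - 50*x^2 - 36*x + 81))
(2) = 3*b^2 - 10*b + 2
(3) = 2*u - 7
(4) = 9*g/2 - 5/2
(5) = (-11.916*sin(y)^2 + 18.4036*sin(y) + 7.8447)*cos(y)/(1.2*sin(y)^3 - 2.78*sin(y)^2 - 2.37*sin(y) + 1.94)^2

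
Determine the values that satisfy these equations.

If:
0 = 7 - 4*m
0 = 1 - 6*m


Then:
No Solution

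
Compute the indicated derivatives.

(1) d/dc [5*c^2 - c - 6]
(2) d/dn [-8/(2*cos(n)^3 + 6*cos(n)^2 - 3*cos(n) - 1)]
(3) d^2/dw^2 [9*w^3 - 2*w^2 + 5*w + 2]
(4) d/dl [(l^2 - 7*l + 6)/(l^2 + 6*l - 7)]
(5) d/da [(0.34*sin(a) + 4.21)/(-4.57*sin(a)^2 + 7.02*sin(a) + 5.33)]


(1) = 10*c - 1
(2) = -24*(4*cos(n) + cos(2*n))*sin(n)/(2*cos(n)^3 + 6*cos(n)^2 - 3*cos(n) - 1)^2
(3) = 54*w - 4
(4) = 13/(l^2 + 14*l + 49)
(5) = (1.5538*sin(a)^2 + 38.4794*sin(a) - 27.742)*cos(a)/(20.8849*sin(a)^4 - 64.1628*sin(a)^3 + 0.5642*sin(a)^2 + 74.8332*sin(a) + 28.4089)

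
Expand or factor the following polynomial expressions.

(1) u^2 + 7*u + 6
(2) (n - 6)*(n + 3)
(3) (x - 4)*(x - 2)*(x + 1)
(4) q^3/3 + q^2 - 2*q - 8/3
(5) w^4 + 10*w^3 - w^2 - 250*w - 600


(1) = (u + 1)*(u + 6)
(2) = n^2 - 3*n - 18
(3) = x^3 - 5*x^2 + 2*x + 8
(4) = (q/3 + 1/3)*(q - 2)*(q + 4)
(5) = (w - 5)*(w + 4)*(w + 5)*(w + 6)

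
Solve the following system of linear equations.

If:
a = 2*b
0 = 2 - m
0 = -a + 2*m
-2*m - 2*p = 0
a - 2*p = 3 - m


Then:
No Solution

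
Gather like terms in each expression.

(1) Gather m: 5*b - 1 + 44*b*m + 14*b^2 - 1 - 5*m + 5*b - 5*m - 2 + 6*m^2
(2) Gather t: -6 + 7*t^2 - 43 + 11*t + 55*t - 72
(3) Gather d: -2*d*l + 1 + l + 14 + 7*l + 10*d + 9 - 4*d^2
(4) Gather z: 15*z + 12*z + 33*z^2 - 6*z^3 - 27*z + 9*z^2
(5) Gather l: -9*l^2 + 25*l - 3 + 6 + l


(1) = 14*b^2 + 10*b + 6*m^2 + m*(44*b - 10) - 4
(2) = 7*t^2 + 66*t - 121
(3) = -4*d^2 + d*(10 - 2*l) + 8*l + 24
(4) = -6*z^3 + 42*z^2
(5) = -9*l^2 + 26*l + 3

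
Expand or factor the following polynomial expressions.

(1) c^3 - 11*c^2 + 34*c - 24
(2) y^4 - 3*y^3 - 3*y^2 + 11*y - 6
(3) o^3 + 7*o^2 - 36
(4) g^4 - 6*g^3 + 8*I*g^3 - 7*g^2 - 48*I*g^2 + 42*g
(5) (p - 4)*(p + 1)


(1) = (c - 6)*(c - 4)*(c - 1)
(2) = (y - 3)*(y - 1)^2*(y + 2)
(3) = (o - 2)*(o + 3)*(o + 6)
(4) = g*(g - 6)*(g + I)*(g + 7*I)
(5) = p^2 - 3*p - 4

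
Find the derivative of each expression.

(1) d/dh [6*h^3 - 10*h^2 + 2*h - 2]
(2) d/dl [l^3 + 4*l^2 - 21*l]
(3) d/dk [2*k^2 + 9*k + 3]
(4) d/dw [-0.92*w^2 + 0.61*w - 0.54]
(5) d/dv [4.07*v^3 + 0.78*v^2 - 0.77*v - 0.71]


(1) = 18*h^2 - 20*h + 2
(2) = 3*l^2 + 8*l - 21
(3) = 4*k + 9
(4) = 0.61 - 1.84*w
(5) = 12.21*v^2 + 1.56*v - 0.77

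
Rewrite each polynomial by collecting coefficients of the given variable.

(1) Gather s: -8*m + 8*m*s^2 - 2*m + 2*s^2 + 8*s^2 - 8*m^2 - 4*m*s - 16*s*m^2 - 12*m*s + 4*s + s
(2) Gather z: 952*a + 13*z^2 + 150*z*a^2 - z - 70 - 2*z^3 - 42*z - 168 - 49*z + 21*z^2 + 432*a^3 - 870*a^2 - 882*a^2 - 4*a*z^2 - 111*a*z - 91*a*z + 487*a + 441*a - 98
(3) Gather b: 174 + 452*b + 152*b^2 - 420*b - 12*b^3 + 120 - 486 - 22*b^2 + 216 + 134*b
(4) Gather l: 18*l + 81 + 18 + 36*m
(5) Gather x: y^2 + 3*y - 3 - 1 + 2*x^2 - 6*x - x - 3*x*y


(1) = -8*m^2 - 10*m + s^2*(8*m + 10) + s*(-16*m^2 - 16*m + 5)
(2) = 432*a^3 - 1752*a^2 + 1880*a - 2*z^3 + z^2*(34 - 4*a) + z*(150*a^2 - 202*a - 92) - 336
(3) = -12*b^3 + 130*b^2 + 166*b + 24
(4) = 18*l + 36*m + 99
(5) = 2*x^2 + x*(-3*y - 7) + y^2 + 3*y - 4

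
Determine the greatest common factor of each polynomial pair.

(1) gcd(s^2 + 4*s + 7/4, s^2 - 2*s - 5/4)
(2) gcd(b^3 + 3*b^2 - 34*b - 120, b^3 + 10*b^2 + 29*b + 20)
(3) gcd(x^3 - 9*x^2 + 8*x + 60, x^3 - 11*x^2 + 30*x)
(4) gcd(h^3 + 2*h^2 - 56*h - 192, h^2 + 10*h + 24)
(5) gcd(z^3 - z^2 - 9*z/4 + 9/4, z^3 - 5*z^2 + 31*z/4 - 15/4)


(1) = gcd((s + 1/2)*(s + 7/2), (s - 5/2)*(s + 1/2)) = s + 1/2
(2) = b^2 + 9*b + 20
(3) = x^2 - 11*x + 30
(4) = gcd((h - 8)*(h + 4)*(h + 6), (h + 4)*(h + 6)) = h^2 + 10*h + 24
(5) = gcd((z - 3/2)*(z - 1)*(z + 3/2), (z - 5/2)*(z - 3/2)*(z - 1)) = z^2 - 5*z/2 + 3/2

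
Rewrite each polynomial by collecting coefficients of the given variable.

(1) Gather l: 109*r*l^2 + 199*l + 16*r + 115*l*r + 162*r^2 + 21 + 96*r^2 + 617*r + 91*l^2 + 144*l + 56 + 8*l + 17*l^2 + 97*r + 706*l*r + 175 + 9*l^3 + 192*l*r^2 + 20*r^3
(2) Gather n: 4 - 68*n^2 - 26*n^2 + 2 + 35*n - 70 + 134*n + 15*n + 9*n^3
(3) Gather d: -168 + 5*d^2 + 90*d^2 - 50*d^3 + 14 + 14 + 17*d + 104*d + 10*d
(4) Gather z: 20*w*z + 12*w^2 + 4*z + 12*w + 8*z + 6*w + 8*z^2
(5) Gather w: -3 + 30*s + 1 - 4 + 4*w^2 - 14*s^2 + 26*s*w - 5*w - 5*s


(1) = 9*l^3 + l^2*(109*r + 108) + l*(192*r^2 + 821*r + 351) + 20*r^3 + 258*r^2 + 730*r + 252
(2) = 9*n^3 - 94*n^2 + 184*n - 64
(3) = -50*d^3 + 95*d^2 + 131*d - 140
(4) = 12*w^2 + 18*w + 8*z^2 + z*(20*w + 12)
(5) = -14*s^2 + 25*s + 4*w^2 + w*(26*s - 5) - 6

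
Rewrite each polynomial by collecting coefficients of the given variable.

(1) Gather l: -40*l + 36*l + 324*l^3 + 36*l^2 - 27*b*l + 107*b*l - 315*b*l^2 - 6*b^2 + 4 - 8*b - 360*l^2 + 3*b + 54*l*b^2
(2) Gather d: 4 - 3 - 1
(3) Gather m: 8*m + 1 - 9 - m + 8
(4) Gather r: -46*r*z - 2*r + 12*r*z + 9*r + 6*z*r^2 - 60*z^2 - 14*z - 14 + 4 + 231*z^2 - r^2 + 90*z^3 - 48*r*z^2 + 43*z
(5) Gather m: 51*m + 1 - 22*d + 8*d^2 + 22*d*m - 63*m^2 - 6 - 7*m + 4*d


(1) = -6*b^2 - 5*b + 324*l^3 + l^2*(-315*b - 324) + l*(54*b^2 + 80*b - 4) + 4
(2) = 0
(3) = 7*m
(4) = r^2*(6*z - 1) + r*(-48*z^2 - 34*z + 7) + 90*z^3 + 171*z^2 + 29*z - 10
(5) = 8*d^2 - 18*d - 63*m^2 + m*(22*d + 44) - 5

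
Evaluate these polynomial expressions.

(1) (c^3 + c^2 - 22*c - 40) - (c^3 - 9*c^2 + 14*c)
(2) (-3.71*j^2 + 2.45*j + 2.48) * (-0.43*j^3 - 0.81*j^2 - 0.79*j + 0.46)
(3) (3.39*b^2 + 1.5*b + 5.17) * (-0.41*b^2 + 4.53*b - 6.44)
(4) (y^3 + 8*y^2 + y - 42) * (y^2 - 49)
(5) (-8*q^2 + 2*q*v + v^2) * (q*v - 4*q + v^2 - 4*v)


(1) = 10*c^2 - 36*c - 40
(2) = 1.5953*j^5 + 1.9516*j^4 - 0.12*j^3 - 5.6509*j^2 - 0.8322*j + 1.1408
(3) = -1.3899*b^4 + 14.7417*b^3 - 17.1563*b^2 + 13.7601*b - 33.2948
(4) = y^5 + 8*y^4 - 48*y^3 - 434*y^2 - 49*y + 2058
(5) = -8*q^3*v + 32*q^3 - 6*q^2*v^2 + 24*q^2*v + 3*q*v^3 - 12*q*v^2 + v^4 - 4*v^3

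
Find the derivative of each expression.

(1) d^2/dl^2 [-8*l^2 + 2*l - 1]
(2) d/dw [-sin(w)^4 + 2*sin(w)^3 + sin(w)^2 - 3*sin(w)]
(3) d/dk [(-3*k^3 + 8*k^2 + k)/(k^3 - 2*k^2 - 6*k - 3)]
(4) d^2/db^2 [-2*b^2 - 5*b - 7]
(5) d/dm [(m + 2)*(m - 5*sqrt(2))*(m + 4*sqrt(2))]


(1) = -16
(2) = (-4*sin(w)^3 + 6*sin(w)^2 + 2*sin(w) - 3)*cos(w)
(3) = (-2*k^4 + 34*k^3 - 19*k^2 - 48*k - 3)/(k^6 - 4*k^5 - 8*k^4 + 18*k^3 + 48*k^2 + 36*k + 9)
(4) = -4
(5) = 3*m^2 - 2*sqrt(2)*m + 4*m - 40 - 2*sqrt(2)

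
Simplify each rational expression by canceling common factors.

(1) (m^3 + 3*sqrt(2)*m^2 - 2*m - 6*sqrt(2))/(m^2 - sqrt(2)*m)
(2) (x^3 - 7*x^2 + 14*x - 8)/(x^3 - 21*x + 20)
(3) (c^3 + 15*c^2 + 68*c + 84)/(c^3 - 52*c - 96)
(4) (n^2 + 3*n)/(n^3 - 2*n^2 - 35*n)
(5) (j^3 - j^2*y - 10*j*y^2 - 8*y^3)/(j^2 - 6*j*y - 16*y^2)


(1) = (m^2 + 4*sqrt(2)*m + 6)/m
(2) = (x - 2)/(x + 5)
(3) = (c + 7)/(c - 8)
(4) = (n + 3)/(n^2 - 2*n - 35)
(5) = (-j^2 + 3*j*y + 4*y^2)/(-j + 8*y)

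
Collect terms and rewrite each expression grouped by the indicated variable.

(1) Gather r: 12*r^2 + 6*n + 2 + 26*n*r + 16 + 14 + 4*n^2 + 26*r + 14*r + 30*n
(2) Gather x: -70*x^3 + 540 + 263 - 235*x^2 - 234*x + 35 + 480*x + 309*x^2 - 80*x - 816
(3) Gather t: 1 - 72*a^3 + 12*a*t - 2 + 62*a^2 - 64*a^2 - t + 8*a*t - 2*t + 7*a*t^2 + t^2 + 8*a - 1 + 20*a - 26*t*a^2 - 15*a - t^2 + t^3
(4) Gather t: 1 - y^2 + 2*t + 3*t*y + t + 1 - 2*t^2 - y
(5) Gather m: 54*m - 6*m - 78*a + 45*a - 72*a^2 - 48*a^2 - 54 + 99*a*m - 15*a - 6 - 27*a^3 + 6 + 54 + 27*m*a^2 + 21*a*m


(1) = 4*n^2 + 36*n + 12*r^2 + r*(26*n + 40) + 32
(2) = -70*x^3 + 74*x^2 + 166*x + 22
(3) = -72*a^3 - 2*a^2 + 7*a*t^2 + 13*a + t^3 + t*(-26*a^2 + 20*a - 3) - 2
(4) = -2*t^2 + t*(3*y + 3) - y^2 - y + 2
(5) = -27*a^3 - 120*a^2 - 48*a + m*(27*a^2 + 120*a + 48)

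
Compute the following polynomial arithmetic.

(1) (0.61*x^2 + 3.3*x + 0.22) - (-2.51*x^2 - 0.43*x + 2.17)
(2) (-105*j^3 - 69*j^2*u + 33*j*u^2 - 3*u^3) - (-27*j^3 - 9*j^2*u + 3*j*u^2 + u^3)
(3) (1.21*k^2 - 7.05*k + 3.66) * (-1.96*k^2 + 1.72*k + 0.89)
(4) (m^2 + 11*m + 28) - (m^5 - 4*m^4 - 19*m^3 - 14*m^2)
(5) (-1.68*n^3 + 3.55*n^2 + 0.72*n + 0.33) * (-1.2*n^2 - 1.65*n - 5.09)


(1) = 3.12*x^2 + 3.73*x - 1.95
(2) = -78*j^3 - 60*j^2*u + 30*j*u^2 - 4*u^3
(3) = -2.3716*k^4 + 15.8992*k^3 - 18.2227*k^2 + 0.0207*k + 3.2574
(4) = -m^5 + 4*m^4 + 19*m^3 + 15*m^2 + 11*m + 28
(5) = 2.016*n^5 - 1.488*n^4 + 1.8297*n^3 - 19.6535*n^2 - 4.2093*n - 1.6797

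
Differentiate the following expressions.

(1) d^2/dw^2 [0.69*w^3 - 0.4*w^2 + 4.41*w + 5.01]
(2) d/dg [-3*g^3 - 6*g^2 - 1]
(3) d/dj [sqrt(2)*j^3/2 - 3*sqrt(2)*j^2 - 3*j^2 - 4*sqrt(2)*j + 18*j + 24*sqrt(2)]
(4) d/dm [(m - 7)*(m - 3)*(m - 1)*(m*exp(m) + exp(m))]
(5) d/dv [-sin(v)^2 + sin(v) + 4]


(1) = 4.14*w - 0.8
(2) = 3*g*(-3*g - 4)
(3) = 3*sqrt(2)*j^2/2 - 6*sqrt(2)*j - 6*j - 4*sqrt(2) + 18
(4) = (m^4 - 6*m^3 - 10*m^2 + 50*m - 11)*exp(m)
(5) = -sin(2*v) + cos(v)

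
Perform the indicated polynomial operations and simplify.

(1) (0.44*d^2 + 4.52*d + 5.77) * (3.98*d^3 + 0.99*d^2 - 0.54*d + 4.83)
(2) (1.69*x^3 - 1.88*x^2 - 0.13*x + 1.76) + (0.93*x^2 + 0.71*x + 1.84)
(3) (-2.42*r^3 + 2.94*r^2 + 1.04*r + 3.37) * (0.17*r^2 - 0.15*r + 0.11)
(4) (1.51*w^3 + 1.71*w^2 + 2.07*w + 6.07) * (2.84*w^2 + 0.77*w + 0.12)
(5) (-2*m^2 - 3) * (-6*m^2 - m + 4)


(1) = 1.7512*d^5 + 18.4252*d^4 + 27.2018*d^3 + 5.3967*d^2 + 18.7158*d + 27.8691
(2) = 1.69*x^3 - 0.95*x^2 + 0.58*x + 3.6
(3) = -0.4114*r^5 + 0.8628*r^4 - 0.5304*r^3 + 0.7403*r^2 - 0.3911*r + 0.3707
(4) = 4.2884*w^5 + 6.0191*w^4 + 7.3767*w^3 + 19.0379*w^2 + 4.9223*w + 0.7284
(5) = 12*m^4 + 2*m^3 + 10*m^2 + 3*m - 12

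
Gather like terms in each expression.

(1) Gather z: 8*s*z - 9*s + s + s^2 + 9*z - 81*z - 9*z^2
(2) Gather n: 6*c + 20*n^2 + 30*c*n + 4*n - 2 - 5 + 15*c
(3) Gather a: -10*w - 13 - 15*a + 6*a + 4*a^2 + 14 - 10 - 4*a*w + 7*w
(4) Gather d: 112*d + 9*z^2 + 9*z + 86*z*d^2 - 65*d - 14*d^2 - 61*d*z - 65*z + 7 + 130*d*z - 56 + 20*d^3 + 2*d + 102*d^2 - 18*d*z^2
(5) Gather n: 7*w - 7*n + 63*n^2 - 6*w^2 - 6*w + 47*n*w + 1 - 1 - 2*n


(1) = s^2 - 8*s - 9*z^2 + z*(8*s - 72)
(2) = 21*c + 20*n^2 + n*(30*c + 4) - 7
(3) = 4*a^2 + a*(-4*w - 9) - 3*w - 9
(4) = 20*d^3 + d^2*(86*z + 88) + d*(-18*z^2 + 69*z + 49) + 9*z^2 - 56*z - 49
(5) = 63*n^2 + n*(47*w - 9) - 6*w^2 + w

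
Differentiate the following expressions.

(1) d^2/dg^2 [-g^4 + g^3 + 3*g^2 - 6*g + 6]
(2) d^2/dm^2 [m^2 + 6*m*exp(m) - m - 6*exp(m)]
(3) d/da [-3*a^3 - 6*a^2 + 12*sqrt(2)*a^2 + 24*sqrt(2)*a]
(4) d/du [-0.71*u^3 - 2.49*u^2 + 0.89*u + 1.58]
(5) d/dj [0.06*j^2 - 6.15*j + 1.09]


(1) = -12*g^2 + 6*g + 6
(2) = 6*m*exp(m) + 6*exp(m) + 2
(3) = -9*a^2 - 12*a + 24*sqrt(2)*a + 24*sqrt(2)
(4) = -2.13*u^2 - 4.98*u + 0.89
(5) = 0.12*j - 6.15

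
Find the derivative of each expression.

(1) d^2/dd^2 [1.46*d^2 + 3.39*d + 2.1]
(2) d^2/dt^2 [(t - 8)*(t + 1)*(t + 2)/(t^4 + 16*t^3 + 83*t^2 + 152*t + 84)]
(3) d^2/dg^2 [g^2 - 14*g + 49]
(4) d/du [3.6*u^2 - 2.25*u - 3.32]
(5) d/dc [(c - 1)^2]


(1) = 2.92000000000000
(2) = 2*(t^3 - 24*t^2 - 438*t - 1562)/(t^6 + 39*t^5 + 633*t^4 + 5473*t^3 + 26586*t^2 + 68796*t + 74088)
(3) = 2
(4) = 7.2*u - 2.25
(5) = 2*c - 2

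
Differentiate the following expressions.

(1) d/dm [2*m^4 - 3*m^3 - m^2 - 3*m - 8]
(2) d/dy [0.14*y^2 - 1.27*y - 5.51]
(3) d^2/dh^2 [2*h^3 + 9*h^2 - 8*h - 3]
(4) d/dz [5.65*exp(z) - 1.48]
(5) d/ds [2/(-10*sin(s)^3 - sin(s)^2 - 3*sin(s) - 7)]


(1) = 8*m^3 - 9*m^2 - 2*m - 3
(2) = 0.28*y - 1.27
(3) = 12*h + 18
(4) = 5.65*exp(z)
(5) = 2*(30*sin(s)^2 + 2*sin(s) + 3)*cos(s)/(10*sin(s)^3 + sin(s)^2 + 3*sin(s) + 7)^2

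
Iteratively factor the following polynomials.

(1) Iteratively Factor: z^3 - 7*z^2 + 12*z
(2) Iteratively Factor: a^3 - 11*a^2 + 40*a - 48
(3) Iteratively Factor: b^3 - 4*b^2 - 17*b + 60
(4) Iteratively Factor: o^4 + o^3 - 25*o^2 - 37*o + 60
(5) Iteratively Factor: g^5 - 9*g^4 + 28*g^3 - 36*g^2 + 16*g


(1) = (z - 3)*(z^2 - 4*z) = (z - 4)*(z - 3)*(z)
(2) = (a - 4)*(a^2 - 7*a + 12) = (a - 4)^2*(a - 3)
(3) = (b + 4)*(b^2 - 8*b + 15) = (b - 5)*(b + 4)*(b - 3)
(4) = (o - 1)*(o^3 + 2*o^2 - 23*o - 60) = (o - 1)*(o + 4)*(o^2 - 2*o - 15) = (o - 5)*(o - 1)*(o + 4)*(o + 3)
(5) = (g)*(g^4 - 9*g^3 + 28*g^2 - 36*g + 16) = g*(g - 2)*(g^3 - 7*g^2 + 14*g - 8) = g*(g - 2)*(g - 1)*(g^2 - 6*g + 8) = g*(g - 2)^2*(g - 1)*(g - 4)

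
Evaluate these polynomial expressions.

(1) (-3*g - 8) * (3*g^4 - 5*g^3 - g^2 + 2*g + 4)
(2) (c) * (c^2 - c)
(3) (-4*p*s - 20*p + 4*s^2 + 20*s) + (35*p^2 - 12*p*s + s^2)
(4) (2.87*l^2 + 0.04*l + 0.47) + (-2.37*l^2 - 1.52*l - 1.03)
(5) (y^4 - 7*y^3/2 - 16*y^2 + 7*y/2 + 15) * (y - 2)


(1) = -9*g^5 - 9*g^4 + 43*g^3 + 2*g^2 - 28*g - 32
(2) = c^3 - c^2
(3) = 35*p^2 - 16*p*s - 20*p + 5*s^2 + 20*s
(4) = 0.5*l^2 - 1.48*l - 0.56
(5) = y^5 - 11*y^4/2 - 9*y^3 + 71*y^2/2 + 8*y - 30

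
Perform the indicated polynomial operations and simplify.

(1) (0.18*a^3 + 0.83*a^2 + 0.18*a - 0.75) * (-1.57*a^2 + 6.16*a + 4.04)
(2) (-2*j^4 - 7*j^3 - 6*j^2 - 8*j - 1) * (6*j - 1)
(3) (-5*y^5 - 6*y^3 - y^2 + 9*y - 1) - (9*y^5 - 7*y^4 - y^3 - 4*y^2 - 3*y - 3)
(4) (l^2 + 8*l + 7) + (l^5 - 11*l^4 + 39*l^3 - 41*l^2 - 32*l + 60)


(1) = -0.2826*a^5 - 0.1943*a^4 + 5.5574*a^3 + 5.6395*a^2 - 3.8928*a - 3.03
(2) = -12*j^5 - 40*j^4 - 29*j^3 - 42*j^2 + 2*j + 1
(3) = -14*y^5 + 7*y^4 - 5*y^3 + 3*y^2 + 12*y + 2
(4) = l^5 - 11*l^4 + 39*l^3 - 40*l^2 - 24*l + 67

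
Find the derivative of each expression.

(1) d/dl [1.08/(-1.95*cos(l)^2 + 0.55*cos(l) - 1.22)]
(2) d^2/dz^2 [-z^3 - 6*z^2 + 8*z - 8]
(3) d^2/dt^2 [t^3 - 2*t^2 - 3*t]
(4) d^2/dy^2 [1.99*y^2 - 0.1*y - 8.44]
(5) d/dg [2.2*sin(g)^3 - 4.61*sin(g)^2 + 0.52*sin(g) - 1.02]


(1) = (0.594 - 4.212*cos(l))*sin(l)/(1.95*cos(l)^2 - 0.55*cos(l) + 1.22)^2
(2) = -6*z - 12
(3) = 6*t - 4
(4) = 3.98000000000000
(5) = (6.6*sin(g)^2 - 9.22*sin(g) + 0.52)*cos(g)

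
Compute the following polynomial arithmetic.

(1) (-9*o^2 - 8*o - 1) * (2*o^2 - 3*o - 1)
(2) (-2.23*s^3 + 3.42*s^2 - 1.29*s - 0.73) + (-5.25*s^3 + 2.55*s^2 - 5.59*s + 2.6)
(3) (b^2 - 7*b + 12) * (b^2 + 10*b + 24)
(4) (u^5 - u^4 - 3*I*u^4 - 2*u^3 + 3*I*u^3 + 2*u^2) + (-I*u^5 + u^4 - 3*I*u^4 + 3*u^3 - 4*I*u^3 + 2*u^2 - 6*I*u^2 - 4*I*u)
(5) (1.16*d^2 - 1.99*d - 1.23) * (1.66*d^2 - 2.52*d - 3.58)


(1) = -18*o^4 + 11*o^3 + 31*o^2 + 11*o + 1
(2) = -7.48*s^3 + 5.97*s^2 - 6.88*s + 1.87
(3) = b^4 + 3*b^3 - 34*b^2 - 48*b + 288
(4) = u^5 - I*u^5 - 6*I*u^4 + u^3 - I*u^3 + 4*u^2 - 6*I*u^2 - 4*I*u
(5) = 1.9256*d^4 - 6.2266*d^3 - 1.1798*d^2 + 10.2238*d + 4.4034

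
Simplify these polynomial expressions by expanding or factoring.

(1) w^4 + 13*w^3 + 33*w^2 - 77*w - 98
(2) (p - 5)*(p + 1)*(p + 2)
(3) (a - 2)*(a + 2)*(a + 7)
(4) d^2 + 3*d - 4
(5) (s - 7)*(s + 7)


(1) = (w - 2)*(w + 1)*(w + 7)^2
(2) = p^3 - 2*p^2 - 13*p - 10
(3) = a^3 + 7*a^2 - 4*a - 28
(4) = (d - 1)*(d + 4)
(5) = s^2 - 49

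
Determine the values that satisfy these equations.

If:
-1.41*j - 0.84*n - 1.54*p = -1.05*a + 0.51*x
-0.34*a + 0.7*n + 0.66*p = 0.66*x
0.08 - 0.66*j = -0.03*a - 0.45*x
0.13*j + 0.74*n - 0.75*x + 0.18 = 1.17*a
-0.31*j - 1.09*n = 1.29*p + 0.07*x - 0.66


Then:
a = 0.72
j = 0.35
n = 1.12
p = -0.53
x = 0.28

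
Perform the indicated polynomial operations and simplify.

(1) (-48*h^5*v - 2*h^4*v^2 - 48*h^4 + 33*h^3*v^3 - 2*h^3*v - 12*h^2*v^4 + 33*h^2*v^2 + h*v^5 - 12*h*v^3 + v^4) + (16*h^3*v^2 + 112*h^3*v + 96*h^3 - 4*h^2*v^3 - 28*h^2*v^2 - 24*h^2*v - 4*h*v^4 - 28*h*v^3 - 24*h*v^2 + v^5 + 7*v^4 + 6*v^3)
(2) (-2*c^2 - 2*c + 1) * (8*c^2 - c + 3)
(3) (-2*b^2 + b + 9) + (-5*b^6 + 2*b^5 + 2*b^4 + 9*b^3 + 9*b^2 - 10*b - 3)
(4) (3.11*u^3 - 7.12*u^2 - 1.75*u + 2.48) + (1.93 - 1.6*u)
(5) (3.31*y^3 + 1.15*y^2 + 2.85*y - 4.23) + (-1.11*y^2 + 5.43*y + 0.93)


(1) = -48*h^5*v - 2*h^4*v^2 - 48*h^4 + 33*h^3*v^3 + 16*h^3*v^2 + 110*h^3*v + 96*h^3 - 12*h^2*v^4 - 4*h^2*v^3 + 5*h^2*v^2 - 24*h^2*v + h*v^5 - 4*h*v^4 - 40*h*v^3 - 24*h*v^2 + v^5 + 8*v^4 + 6*v^3
(2) = -16*c^4 - 14*c^3 + 4*c^2 - 7*c + 3
(3) = -5*b^6 + 2*b^5 + 2*b^4 + 9*b^3 + 7*b^2 - 9*b + 6
(4) = 3.11*u^3 - 7.12*u^2 - 3.35*u + 4.41
(5) = 3.31*y^3 + 0.04*y^2 + 8.28*y - 3.3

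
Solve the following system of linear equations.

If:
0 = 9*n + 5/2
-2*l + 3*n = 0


Then:
l = -5/12
n = -5/18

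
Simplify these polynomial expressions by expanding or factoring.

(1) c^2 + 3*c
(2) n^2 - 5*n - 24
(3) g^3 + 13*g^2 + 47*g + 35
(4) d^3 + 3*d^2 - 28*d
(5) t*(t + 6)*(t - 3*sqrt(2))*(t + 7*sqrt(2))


(1) = c*(c + 3)
(2) = (n - 8)*(n + 3)
(3) = (g + 1)*(g + 5)*(g + 7)
(4) = d*(d - 4)*(d + 7)
(5) = t^4 + 4*sqrt(2)*t^3 + 6*t^3 - 42*t^2 + 24*sqrt(2)*t^2 - 252*t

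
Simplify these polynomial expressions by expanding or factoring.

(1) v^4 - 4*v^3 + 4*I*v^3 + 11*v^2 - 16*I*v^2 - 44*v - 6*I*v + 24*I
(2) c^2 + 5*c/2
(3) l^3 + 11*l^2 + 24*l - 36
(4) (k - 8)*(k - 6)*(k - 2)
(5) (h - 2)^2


(1) = (v - 4)*(v - I)^2*(v + 6*I)
(2) = c*(c + 5/2)
(3) = (l - 1)*(l + 6)^2
(4) = k^3 - 16*k^2 + 76*k - 96
(5) = h^2 - 4*h + 4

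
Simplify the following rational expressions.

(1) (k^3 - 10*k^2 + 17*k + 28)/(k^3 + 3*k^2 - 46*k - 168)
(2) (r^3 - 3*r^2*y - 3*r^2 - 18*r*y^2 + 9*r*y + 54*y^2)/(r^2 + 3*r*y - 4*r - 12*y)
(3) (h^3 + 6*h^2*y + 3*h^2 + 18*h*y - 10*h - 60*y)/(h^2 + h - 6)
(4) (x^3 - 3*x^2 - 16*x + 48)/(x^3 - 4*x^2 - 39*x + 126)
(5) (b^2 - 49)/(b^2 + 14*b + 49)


(1) = (k^2 - 3*k - 4)/(k^2 + 10*k + 24)
(2) = (r^2 - 6*r*y - 3*r + 18*y)/(r - 4)
(3) = (h^2 + 6*h*y + 5*h + 30*y)/(h + 3)
(4) = (x^2 - 16)/(x^2 - x - 42)
(5) = (b - 7)/(b + 7)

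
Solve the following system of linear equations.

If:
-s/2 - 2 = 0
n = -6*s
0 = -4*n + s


Then:
No Solution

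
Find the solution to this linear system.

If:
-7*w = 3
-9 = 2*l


Then:
l = -9/2
w = -3/7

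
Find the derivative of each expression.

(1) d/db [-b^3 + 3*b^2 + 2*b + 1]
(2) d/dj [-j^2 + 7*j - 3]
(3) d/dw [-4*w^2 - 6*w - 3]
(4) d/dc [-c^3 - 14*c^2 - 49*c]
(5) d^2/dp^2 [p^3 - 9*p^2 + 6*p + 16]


(1) = -3*b^2 + 6*b + 2
(2) = 7 - 2*j
(3) = -8*w - 6
(4) = -3*c^2 - 28*c - 49
(5) = 6*p - 18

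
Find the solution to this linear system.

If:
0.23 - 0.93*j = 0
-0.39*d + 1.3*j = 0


Then:
d = 0.82
j = 0.25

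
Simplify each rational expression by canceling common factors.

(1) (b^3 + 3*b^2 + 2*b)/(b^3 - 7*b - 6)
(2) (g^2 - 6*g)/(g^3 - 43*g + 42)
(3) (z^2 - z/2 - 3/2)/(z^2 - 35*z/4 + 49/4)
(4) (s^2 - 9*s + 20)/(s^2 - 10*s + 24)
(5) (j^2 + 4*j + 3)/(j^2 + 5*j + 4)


(1) = b/(b - 3)
(2) = g/(g^2 + 6*g - 7)
(3) = (4*z^2 - 2*z - 6)/(4*z^2 - 35*z + 49)
(4) = (s - 5)/(s - 6)
(5) = (j + 3)/(j + 4)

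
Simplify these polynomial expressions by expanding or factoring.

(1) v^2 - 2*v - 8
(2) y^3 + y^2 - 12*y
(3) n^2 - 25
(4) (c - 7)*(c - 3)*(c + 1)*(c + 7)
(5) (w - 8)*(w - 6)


(1) = (v - 4)*(v + 2)
(2) = y*(y - 3)*(y + 4)
(3) = (n - 5)*(n + 5)
(4) = c^4 - 2*c^3 - 52*c^2 + 98*c + 147
(5) = w^2 - 14*w + 48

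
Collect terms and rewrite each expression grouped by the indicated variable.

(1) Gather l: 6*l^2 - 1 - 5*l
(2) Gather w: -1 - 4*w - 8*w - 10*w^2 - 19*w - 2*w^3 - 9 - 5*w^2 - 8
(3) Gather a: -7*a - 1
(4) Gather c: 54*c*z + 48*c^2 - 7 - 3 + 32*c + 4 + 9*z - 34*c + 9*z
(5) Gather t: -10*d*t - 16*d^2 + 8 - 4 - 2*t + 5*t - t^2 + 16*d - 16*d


(1) = 6*l^2 - 5*l - 1
(2) = -2*w^3 - 15*w^2 - 31*w - 18
(3) = -7*a - 1
(4) = 48*c^2 + c*(54*z - 2) + 18*z - 6
(5) = -16*d^2 - t^2 + t*(3 - 10*d) + 4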